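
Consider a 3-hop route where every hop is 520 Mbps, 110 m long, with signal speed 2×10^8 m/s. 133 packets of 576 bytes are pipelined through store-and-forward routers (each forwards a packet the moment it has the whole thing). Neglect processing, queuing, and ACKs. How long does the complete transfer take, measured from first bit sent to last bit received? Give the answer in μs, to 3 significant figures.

1200 μs

Per-hop transmission t_tx = L/R = 4608/520000000 = 8.86154 μs.
Per-hop propagation t_prop = 110/200000000 = 0.55 μs.
Pipeline fill: first packet needs 3·t_tx to clear all hops; remaining 132 packets each add one t_tx.
Total = (3+133-1)·t_tx + 3·t_prop = 135·8.86154 + 3·0.55 = 1200 μs.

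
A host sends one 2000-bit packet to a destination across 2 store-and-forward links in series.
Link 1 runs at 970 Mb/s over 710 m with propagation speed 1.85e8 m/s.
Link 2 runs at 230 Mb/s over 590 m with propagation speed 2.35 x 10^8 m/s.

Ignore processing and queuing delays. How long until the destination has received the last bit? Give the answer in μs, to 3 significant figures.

17.1 μs

Transmission delays (L/R per hop): 2.06186, 8.69565 μs; sum = 10.7575 μs.
Propagation delays (d/s per hop): 3.83784, 2.51064 μs; sum = 6.34848 μs.
End-to-end = 17.1 μs.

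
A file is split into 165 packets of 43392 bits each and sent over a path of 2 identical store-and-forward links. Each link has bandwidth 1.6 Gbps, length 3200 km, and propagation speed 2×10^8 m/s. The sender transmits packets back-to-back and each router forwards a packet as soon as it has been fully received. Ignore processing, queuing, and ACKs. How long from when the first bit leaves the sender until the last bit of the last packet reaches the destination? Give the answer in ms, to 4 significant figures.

Per-hop transmission t_tx = L/R = 43392/1600000000 = 0.02712 ms.
Per-hop propagation t_prop = 3200000/200000000 = 16 ms.
Pipeline fill: first packet needs 2·t_tx to clear all hops; remaining 164 packets each add one t_tx.
Total = (2+165-1)·t_tx + 2·t_prop = 166·0.02712 + 2·16 = 36.50 ms.

36.50 ms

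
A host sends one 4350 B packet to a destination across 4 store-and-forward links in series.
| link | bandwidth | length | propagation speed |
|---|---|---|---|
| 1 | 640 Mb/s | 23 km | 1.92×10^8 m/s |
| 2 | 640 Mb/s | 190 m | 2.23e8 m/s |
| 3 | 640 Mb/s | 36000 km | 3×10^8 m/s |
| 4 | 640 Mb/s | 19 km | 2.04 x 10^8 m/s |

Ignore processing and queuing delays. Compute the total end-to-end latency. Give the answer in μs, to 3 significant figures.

120000 μs

L = 4350 × 8 = 34800 bits.
Transmission delay per hop = L/R = 34800/640000000 = 54.375 μs; 4 hops → 217.5 μs.
Propagation delays (d/s per hop): 119.792, 0.852018, 120000, 93.1373 μs; sum = 120214 μs.
End-to-end = 120000 μs.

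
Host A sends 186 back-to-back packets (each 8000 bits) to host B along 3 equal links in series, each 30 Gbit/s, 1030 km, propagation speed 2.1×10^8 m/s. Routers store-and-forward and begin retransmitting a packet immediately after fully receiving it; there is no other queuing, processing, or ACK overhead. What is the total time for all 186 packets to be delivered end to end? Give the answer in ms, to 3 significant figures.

Per-hop transmission t_tx = L/R = 8000/30000000000 = 0.000266667 ms.
Per-hop propagation t_prop = 1030000/210000000 = 4.90476 ms.
Pipeline fill: first packet needs 3·t_tx to clear all hops; remaining 185 packets each add one t_tx.
Total = (3+186-1)·t_tx + 3·t_prop = 188·0.000266667 + 3·4.90476 = 14.8 ms.

14.8 ms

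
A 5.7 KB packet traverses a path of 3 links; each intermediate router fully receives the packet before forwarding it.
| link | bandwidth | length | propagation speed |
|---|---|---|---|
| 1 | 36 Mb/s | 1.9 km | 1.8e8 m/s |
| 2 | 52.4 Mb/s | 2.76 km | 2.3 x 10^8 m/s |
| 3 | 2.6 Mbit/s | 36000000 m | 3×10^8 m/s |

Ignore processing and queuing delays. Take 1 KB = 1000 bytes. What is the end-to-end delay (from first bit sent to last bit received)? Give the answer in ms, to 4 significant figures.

139.7 ms

L = 45600 bits.
Transmission delays (L/R per hop): 1.26667, 0.870229, 17.5385 ms; sum = 19.6754 ms.
Propagation delays (d/s per hop): 0.0105556, 0.012, 120 ms; sum = 120.023 ms.
End-to-end = 139.7 ms.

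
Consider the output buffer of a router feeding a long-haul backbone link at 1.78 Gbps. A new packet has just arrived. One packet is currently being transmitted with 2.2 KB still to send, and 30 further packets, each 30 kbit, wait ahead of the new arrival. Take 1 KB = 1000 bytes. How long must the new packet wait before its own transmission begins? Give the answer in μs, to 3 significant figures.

516 μs

Each queued packet: L/R = 30000/1780000000 = 16.8539 μs.
30 queued → 505.618 μs.
Plus remaining 17600 bits of current packet: 9.88764 μs.
Queuing delay = 516 μs.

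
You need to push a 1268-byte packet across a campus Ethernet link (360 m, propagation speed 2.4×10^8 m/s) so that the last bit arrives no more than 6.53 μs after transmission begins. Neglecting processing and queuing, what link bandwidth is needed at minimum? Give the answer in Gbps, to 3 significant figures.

L = 10144 bits.
Propagation delay = 360 / 240000000 = 1.5 μs.
Transmission budget = 6.53 − 1.5 = 5.03 μs.
R ≥ L / t_tx = 10144 bits / 5.03e-06 s = 2.02 Gbps.

2.02 Gbps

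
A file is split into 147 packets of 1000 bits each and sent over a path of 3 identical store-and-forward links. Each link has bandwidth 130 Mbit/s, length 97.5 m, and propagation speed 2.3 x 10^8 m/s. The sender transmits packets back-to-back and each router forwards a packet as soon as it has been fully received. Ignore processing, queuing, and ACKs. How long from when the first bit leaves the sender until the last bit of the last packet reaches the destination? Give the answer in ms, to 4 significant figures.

1.147 ms

Per-hop transmission t_tx = L/R = 1000/130000000 = 0.00769231 ms.
Per-hop propagation t_prop = 97.5/2.3e+08 = 0.000423913 ms.
Pipeline fill: first packet needs 3·t_tx to clear all hops; remaining 146 packets each add one t_tx.
Total = (3+147-1)·t_tx + 3·t_prop = 149·0.00769231 + 3·0.000423913 = 1.147 ms.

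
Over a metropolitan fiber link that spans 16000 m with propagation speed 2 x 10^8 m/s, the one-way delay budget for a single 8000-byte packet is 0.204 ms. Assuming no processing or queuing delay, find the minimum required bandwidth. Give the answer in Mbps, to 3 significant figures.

L = 64000 bits.
Propagation delay = 16000 / 200000000 = 0.08 ms.
Transmission budget = 0.204 − 0.08 = 0.124 ms.
R ≥ L / t_tx = 64000 bits / 0.000124 s = 516 Mbps.

516 Mbps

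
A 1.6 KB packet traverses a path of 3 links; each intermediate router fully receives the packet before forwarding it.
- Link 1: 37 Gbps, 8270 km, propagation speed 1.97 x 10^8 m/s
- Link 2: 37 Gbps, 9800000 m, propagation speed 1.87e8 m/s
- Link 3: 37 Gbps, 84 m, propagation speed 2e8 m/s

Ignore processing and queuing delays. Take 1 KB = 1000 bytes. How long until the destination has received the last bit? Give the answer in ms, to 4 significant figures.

94.39 ms

L = 12800 bits.
Transmission delay per hop = L/R = 12800/37000000000 = 0.000345946 ms; 3 hops → 0.00103784 ms.
Propagation delays (d/s per hop): 41.9797, 52.4064, 0.00042 ms; sum = 94.3865 ms.
End-to-end = 94.39 ms.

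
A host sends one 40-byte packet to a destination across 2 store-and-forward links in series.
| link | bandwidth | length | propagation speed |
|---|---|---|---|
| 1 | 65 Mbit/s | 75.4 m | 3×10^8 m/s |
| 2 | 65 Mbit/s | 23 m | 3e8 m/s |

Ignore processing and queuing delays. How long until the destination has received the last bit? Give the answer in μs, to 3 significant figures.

L = 40 × 8 = 320 bits.
Transmission delay per hop = L/R = 320/65000000 = 4.92308 μs; 2 hops → 9.84615 μs.
Propagation delays (d/s per hop): 0.251333, 0.0766667 μs; sum = 0.328 μs.
End-to-end = 10.2 μs.

10.2 μs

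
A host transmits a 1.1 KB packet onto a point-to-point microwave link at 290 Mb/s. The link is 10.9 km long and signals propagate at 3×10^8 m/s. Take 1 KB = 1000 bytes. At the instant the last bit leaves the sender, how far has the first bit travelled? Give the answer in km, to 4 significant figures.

9.103 km

t_tx = L/R = 8800/290000000 = 3.03448e-05 s.
Distance = s × t_tx = 300000000 × 3.03448e-05 = 9.103 km.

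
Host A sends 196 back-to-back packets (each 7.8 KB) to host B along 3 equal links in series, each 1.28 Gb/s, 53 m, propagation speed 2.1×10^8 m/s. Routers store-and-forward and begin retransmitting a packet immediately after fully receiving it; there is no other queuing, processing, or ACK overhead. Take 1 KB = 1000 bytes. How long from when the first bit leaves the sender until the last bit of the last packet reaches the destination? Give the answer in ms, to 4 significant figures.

Per-hop transmission t_tx = L/R = 62400/1280000000 = 0.04875 ms.
Per-hop propagation t_prop = 53/210000000 = 0.000252381 ms.
Pipeline fill: first packet needs 3·t_tx to clear all hops; remaining 195 packets each add one t_tx.
Total = (3+196-1)·t_tx + 3·t_prop = 198·0.04875 + 3·0.000252381 = 9.653 ms.

9.653 ms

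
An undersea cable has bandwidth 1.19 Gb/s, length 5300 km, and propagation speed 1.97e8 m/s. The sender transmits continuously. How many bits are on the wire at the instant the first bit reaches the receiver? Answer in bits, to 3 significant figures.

Propagation delay = 5300000 / 197000000 = 0.0269036 s.
BDP = R × t_prop = 1190000000 × 0.0269036 = 32015200 bits.

32000000 bits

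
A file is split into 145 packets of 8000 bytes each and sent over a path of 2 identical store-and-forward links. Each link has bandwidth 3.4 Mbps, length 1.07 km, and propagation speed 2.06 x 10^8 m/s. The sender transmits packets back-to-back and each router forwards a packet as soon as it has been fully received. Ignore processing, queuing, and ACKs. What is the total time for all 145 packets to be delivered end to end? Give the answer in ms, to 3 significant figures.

2750 ms

Per-hop transmission t_tx = L/R = 64000/3400000 = 18.8235 ms.
Per-hop propagation t_prop = 1070/206000000 = 0.00519417 ms.
Pipeline fill: first packet needs 2·t_tx to clear all hops; remaining 144 packets each add one t_tx.
Total = (2+145-1)·t_tx + 2·t_prop = 146·18.8235 + 2·0.00519417 = 2750 ms.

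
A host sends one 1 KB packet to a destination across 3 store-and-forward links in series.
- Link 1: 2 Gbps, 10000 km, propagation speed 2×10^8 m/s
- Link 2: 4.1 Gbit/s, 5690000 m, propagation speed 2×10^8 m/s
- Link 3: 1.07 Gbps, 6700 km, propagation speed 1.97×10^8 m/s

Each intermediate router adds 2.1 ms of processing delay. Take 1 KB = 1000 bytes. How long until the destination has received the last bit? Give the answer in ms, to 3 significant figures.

117 ms

L = 8000 bits.
Transmission delays (L/R per hop): 0.004, 0.00195122, 0.00747664 ms; sum = 0.0134279 ms.
Propagation delays (d/s per hop): 50, 28.45, 34.0102 ms; sum = 112.46 ms.
Processing at 2 router(s): 2 × 2.1 ms = 4.2 ms.
End-to-end = 117 ms.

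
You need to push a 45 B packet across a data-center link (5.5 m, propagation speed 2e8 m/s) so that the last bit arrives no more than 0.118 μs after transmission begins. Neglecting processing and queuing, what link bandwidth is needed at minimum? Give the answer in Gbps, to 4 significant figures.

L = 360 bits.
Propagation delay = 5.5 / 200000000 = 0.0275 μs.
Transmission budget = 0.118 − 0.0275 = 0.0905 μs.
R ≥ L / t_tx = 360 bits / 9.05e-08 s = 3.978 Gbps.

3.978 Gbps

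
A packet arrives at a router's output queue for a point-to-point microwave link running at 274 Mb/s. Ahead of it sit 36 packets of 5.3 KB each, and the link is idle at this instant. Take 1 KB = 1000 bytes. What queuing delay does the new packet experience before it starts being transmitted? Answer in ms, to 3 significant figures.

Each queued packet: L/R = 42400/274000000 = 0.154745 ms.
36 queued → 5.5708 ms.
Queuing delay = 5.57 ms.

5.57 ms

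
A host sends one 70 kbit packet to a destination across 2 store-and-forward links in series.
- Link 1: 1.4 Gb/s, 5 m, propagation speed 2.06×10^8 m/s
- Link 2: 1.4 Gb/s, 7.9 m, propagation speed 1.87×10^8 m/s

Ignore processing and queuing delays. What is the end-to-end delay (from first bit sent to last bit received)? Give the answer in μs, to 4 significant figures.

100.1 μs

L = 70000 bits.
Transmission delay per hop = L/R = 70000/1400000000 = 50 μs; 2 hops → 100 μs.
Propagation delays (d/s per hop): 0.0242718, 0.042246 μs; sum = 0.0665178 μs.
End-to-end = 100.1 μs.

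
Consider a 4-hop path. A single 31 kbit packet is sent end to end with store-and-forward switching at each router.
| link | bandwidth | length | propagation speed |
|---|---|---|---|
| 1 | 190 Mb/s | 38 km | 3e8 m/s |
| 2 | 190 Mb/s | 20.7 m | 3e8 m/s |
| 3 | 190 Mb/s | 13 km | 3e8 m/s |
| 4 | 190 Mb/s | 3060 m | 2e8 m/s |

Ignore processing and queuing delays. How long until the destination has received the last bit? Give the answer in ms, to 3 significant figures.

L = 31000 bits.
Transmission delay per hop = L/R = 31000/190000000 = 0.163158 ms; 4 hops → 0.652632 ms.
Propagation delays (d/s per hop): 0.126667, 6.9e-05, 0.0433333, 0.0153 ms; sum = 0.185369 ms.
End-to-end = 0.838 ms.

0.838 ms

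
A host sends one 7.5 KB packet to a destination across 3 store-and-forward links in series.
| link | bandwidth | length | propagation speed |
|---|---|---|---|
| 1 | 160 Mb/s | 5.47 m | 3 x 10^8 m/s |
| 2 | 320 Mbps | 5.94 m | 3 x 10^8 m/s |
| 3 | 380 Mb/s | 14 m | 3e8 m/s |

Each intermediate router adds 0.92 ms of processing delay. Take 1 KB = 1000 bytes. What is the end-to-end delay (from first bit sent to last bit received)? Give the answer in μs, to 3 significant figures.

2560 μs

L = 60000 bits.
Transmission delays (L/R per hop): 375, 187.5, 157.895 μs; sum = 720.395 μs.
Propagation delays (d/s per hop): 0.0182333, 0.0198, 0.0466667 μs; sum = 0.0847 μs.
Processing at 2 router(s): 2 × 0.92 ms = 1840 μs.
End-to-end = 2560 μs.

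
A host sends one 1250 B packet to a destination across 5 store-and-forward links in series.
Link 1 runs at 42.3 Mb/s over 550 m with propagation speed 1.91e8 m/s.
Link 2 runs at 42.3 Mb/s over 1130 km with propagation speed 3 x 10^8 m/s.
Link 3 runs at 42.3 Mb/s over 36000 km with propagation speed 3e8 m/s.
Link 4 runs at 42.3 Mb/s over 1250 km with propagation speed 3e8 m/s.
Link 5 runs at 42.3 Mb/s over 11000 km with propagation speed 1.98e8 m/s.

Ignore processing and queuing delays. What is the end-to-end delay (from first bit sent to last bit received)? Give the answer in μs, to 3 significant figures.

185000 μs

L = 1250 × 8 = 10000 bits.
Transmission delay per hop = L/R = 10000/42300000 = 236.407 μs; 5 hops → 1182.03 μs.
Propagation delays (d/s per hop): 2.87958, 3766.67, 120000, 4166.67, 55555.6 μs; sum = 183492 μs.
End-to-end = 185000 μs.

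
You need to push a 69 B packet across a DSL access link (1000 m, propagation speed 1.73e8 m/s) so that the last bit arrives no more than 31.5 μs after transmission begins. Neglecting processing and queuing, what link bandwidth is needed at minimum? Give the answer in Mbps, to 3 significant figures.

21.5 Mbps

L = 552 bits.
Propagation delay = 1000 / 173000000 = 5.78035 μs.
Transmission budget = 31.5 − 5.78035 = 25.7197 μs.
R ≥ L / t_tx = 552 bits / 2.57197e-05 s = 21.5 Mbps.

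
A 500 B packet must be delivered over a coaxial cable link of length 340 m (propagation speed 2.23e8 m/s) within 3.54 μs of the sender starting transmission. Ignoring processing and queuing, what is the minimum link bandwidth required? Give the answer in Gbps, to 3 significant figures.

L = 4000 bits.
Propagation delay = 340 / 223000000 = 1.52466 μs.
Transmission budget = 3.54 − 1.52466 = 2.01534 μs.
R ≥ L / t_tx = 4000 bits / 2.01534e-06 s = 1.98 Gbps.

1.98 Gbps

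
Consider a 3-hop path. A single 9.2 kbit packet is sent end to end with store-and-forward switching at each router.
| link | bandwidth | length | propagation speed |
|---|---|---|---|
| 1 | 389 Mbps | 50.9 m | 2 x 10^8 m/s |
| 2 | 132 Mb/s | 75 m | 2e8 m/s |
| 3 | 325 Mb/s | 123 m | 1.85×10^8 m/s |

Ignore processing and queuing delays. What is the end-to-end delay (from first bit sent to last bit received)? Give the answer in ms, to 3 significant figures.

L = 9200 bits.
Transmission delays (L/R per hop): 0.0236504, 0.069697, 0.0283077 ms; sum = 0.121655 ms.
Propagation delays (d/s per hop): 0.0002545, 0.000375, 0.000664865 ms; sum = 0.00129436 ms.
End-to-end = 0.123 ms.

0.123 ms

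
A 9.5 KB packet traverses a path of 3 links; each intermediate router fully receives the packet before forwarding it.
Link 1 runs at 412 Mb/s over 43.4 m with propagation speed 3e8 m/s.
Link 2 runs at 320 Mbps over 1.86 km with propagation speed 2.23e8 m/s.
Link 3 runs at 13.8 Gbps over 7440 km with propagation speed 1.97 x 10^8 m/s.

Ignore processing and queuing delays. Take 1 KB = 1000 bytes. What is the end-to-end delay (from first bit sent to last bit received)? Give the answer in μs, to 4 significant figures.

38200 μs

L = 76000 bits.
Transmission delays (L/R per hop): 184.466, 237.5, 5.50725 μs; sum = 427.473 μs.
Propagation delays (d/s per hop): 0.144667, 8.34081, 37766.5 μs; sum = 37775 μs.
End-to-end = 38200 μs.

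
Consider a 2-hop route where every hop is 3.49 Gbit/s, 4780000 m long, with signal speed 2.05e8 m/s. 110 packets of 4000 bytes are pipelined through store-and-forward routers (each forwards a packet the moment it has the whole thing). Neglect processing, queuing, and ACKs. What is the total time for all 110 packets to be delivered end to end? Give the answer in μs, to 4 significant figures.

Per-hop transmission t_tx = L/R = 32000/3490000000 = 9.16905 μs.
Per-hop propagation t_prop = 4780000/2.05e+08 = 23317.1 μs.
Pipeline fill: first packet needs 2·t_tx to clear all hops; remaining 109 packets each add one t_tx.
Total = (2+110-1)·t_tx + 2·t_prop = 111·9.16905 + 2·23317.1 = 47650 μs.

47650 μs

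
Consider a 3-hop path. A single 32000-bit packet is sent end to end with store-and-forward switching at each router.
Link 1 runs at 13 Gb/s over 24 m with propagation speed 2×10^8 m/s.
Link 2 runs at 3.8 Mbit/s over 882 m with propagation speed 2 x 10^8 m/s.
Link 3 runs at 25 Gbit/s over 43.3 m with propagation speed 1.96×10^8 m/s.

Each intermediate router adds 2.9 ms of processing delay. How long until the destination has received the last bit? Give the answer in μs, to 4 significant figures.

Transmission delays (L/R per hop): 2.46154, 8421.05, 1.28 μs; sum = 8424.79 μs.
Propagation delays (d/s per hop): 0.12, 4.41, 0.220918 μs; sum = 4.75092 μs.
Processing at 2 router(s): 2 × 2.9 ms = 5800 μs.
End-to-end = 14230 μs.

14230 μs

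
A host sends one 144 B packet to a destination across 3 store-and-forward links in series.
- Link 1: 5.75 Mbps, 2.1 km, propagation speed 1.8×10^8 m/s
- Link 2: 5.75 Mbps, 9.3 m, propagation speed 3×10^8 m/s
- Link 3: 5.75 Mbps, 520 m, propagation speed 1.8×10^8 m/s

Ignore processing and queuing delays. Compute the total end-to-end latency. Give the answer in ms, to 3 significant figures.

0.616 ms

L = 144 × 8 = 1152 bits.
Transmission delay per hop = L/R = 1152/5750000 = 0.200348 ms; 3 hops → 0.601043 ms.
Propagation delays (d/s per hop): 0.0116667, 3.1e-05, 0.00288889 ms; sum = 0.0145866 ms.
End-to-end = 0.616 ms.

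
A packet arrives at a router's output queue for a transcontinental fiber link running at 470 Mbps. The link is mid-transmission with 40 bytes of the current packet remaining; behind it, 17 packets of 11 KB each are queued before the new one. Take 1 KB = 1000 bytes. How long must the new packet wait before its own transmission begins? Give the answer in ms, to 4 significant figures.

3.184 ms

Each queued packet: L/R = 88000/470000000 = 0.187234 ms.
17 queued → 3.18298 ms.
Plus remaining 320 bits of current packet: 0.000680851 ms.
Queuing delay = 3.184 ms.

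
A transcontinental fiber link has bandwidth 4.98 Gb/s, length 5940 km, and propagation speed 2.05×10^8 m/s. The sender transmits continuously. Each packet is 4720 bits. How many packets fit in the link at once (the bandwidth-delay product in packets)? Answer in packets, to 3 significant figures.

Propagation delay = 5940000 / 2.05e+08 = 0.0289756 s.
BDP = R × t_prop = 4980000000 × 0.0289756 = 144299000 bits.
In packets of 4720 bits: 30600 packets.

30600 packets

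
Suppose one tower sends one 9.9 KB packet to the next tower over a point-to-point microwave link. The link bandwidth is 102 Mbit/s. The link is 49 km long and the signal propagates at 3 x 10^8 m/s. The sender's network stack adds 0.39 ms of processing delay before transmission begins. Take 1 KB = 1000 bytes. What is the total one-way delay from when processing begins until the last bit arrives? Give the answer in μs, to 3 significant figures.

L = 79200 bits.
Transmission delay = L/R = 79200 / 102000000 = 776.471 μs.
Propagation delay = d/s = 49000 m / 300000000 m/s = 163.333 μs.
Plus processing delay 0.39 ms = 390 μs.
Total = 1330 μs.

1330 μs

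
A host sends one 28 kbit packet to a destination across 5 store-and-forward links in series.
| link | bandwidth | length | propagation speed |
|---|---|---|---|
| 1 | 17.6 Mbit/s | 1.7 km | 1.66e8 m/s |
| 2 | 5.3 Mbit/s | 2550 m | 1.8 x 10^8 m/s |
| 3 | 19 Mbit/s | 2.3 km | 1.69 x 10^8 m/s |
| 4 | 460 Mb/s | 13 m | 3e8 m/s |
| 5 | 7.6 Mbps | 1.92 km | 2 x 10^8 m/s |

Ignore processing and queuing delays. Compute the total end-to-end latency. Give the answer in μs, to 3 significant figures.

12100 μs

L = 28000 bits.
Transmission delays (L/R per hop): 1590.91, 5283.02, 1473.68, 60.8696, 3684.21 μs; sum = 12092.7 μs.
Propagation delays (d/s per hop): 10.241, 14.1667, 13.6095, 0.0433333, 9.6 μs; sum = 47.6604 μs.
End-to-end = 12100 μs.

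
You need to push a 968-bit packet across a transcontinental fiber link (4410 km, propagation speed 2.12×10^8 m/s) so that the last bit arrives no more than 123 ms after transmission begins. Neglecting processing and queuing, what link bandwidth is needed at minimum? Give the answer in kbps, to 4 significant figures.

9.472 kbps

Propagation delay = 4410000 / 212000000 = 20.8019 ms.
Transmission budget = 123 − 20.8019 = 102.198 ms.
R ≥ L / t_tx = 968 bits / 0.102198 s = 9.472 kbps.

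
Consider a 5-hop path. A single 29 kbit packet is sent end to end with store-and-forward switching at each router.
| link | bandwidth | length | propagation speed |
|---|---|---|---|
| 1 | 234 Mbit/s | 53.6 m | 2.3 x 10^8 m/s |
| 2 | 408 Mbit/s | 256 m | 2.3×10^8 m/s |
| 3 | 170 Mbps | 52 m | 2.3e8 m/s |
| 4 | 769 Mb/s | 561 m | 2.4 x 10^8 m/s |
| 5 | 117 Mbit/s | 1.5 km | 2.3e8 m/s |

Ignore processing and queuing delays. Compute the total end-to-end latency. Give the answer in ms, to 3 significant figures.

L = 29000 bits.
Transmission delays (L/R per hop): 0.123932, 0.0710784, 0.170588, 0.0377113, 0.247863 ms; sum = 0.651173 ms.
Propagation delays (d/s per hop): 0.000233043, 0.00111304, 0.000226087, 0.0023375, 0.00652174 ms; sum = 0.0104314 ms.
End-to-end = 0.662 ms.

0.662 ms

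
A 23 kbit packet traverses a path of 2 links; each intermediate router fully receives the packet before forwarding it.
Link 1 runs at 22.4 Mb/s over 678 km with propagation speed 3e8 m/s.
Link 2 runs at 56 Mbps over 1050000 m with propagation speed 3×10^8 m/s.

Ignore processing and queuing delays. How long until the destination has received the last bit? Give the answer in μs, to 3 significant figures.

7200 μs

L = 23000 bits.
Transmission delays (L/R per hop): 1026.79, 410.714 μs; sum = 1437.5 μs.
Propagation delays (d/s per hop): 2260, 3500 μs; sum = 5760 μs.
End-to-end = 7200 μs.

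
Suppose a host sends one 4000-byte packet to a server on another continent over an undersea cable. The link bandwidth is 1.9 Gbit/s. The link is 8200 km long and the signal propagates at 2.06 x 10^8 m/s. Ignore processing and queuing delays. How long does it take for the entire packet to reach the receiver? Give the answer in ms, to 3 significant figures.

39.8 ms

L = 4000 × 8 = 32000 bits.
Transmission delay = L/R = 32000 / 1900000000 = 0.0168421 ms.
Propagation delay = d/s = 8200000 m / 206000000 m/s = 39.8058 ms.
Total = 39.8 ms.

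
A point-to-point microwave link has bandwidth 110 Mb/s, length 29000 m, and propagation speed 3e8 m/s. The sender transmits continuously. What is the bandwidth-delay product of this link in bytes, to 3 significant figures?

Propagation delay = 29000 / 300000000 = 9.66667e-05 s.
BDP = R × t_prop = 110000000 × 9.66667e-05 = 10633.3 bits.
In bytes: 10633.3/8 = 1330 bytes.

1330 bytes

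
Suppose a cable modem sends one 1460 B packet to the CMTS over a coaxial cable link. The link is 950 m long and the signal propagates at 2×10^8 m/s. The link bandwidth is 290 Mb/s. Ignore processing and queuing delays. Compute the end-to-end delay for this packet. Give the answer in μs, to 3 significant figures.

L = 1460 × 8 = 11680 bits.
Transmission delay = L/R = 11680 / 290000000 = 40.2759 μs.
Propagation delay = d/s = 950 m / 200000000 m/s = 4.75 μs.
Total = 45.0 μs.

45.0 μs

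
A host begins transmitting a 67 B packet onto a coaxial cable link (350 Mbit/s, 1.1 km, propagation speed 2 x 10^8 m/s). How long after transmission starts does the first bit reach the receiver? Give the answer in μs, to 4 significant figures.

First bit experiences only propagation delay: d/s = 1100/200000000 = 5.500 μs.

5.500 μs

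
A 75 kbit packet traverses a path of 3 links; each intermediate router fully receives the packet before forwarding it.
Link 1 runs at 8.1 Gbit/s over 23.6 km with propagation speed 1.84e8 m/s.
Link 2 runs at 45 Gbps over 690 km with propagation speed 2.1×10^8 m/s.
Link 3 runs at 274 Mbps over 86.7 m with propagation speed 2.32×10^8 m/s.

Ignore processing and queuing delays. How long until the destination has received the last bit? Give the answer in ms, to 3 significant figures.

L = 75000 bits.
Transmission delays (L/R per hop): 0.00925926, 0.00166667, 0.273723 ms; sum = 0.284649 ms.
Propagation delays (d/s per hop): 0.128261, 3.28571, 0.000373707 ms; sum = 3.41435 ms.
End-to-end = 3.70 ms.

3.70 ms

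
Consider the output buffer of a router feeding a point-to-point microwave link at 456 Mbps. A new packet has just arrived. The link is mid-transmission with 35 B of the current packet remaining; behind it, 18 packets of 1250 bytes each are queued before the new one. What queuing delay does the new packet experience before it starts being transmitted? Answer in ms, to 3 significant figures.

0.395 ms

Each queued packet: L/R = 10000/456000000 = 0.0219298 ms.
18 queued → 0.394737 ms.
Plus remaining 280 bits of current packet: 0.000614035 ms.
Queuing delay = 0.395 ms.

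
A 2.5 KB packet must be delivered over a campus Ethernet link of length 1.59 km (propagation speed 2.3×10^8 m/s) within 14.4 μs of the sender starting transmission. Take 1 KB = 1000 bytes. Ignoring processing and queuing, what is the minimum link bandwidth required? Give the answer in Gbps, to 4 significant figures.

L = 20000 bits.
Propagation delay = 1590 / 2.3e+08 = 6.91304 μs.
Transmission budget = 14.4 − 6.91304 = 7.48696 μs.
R ≥ L / t_tx = 20000 bits / 7.48696e-06 s = 2.671 Gbps.

2.671 Gbps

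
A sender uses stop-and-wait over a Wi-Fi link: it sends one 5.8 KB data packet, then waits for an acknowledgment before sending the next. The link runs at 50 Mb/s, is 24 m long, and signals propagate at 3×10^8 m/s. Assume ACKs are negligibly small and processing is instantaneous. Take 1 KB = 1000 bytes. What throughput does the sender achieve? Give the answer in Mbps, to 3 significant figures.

t_tx = L/R = 46400/50000000 = 0.000928 s.
t_prop = 24/300000000 = 8e-08 s; RTT = 1.6e-07 s.
Cycle = t_tx + RTT = 0.00092816 s.
Throughput = L / cycle = 46400 / 0.00092816 = 50.0 Mbps.

50.0 Mbps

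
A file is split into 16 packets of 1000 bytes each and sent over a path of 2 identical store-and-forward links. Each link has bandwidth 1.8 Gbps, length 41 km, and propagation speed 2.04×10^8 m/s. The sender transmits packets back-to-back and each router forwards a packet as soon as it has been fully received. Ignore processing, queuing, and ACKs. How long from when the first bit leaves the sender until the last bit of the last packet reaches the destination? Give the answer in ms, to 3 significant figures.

Per-hop transmission t_tx = L/R = 8000/1800000000 = 0.00444444 ms.
Per-hop propagation t_prop = 41000/204000000 = 0.20098 ms.
Pipeline fill: first packet needs 2·t_tx to clear all hops; remaining 15 packets each add one t_tx.
Total = (2+16-1)·t_tx + 2·t_prop = 17·0.00444444 + 2·0.20098 = 0.478 ms.

0.478 ms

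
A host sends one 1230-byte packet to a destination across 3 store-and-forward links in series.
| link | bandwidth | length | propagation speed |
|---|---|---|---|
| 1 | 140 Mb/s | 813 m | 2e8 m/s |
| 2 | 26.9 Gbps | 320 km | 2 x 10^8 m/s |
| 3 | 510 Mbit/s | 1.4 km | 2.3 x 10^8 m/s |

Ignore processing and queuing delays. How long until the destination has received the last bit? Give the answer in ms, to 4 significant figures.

1.700 ms

L = 1230 × 8 = 9840 bits.
Transmission delays (L/R per hop): 0.0702857, 0.000365799, 0.0192941 ms; sum = 0.0899456 ms.
Propagation delays (d/s per hop): 0.004065, 1.6, 0.00608696 ms; sum = 1.61015 ms.
End-to-end = 1.700 ms.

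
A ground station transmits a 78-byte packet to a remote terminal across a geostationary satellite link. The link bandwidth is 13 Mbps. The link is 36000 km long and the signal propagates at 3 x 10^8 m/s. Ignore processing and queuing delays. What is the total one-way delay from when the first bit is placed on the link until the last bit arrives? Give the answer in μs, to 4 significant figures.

120000 μs

L = 78 × 8 = 624 bits.
Transmission delay = L/R = 624 / 13000000 = 48 μs.
Propagation delay = d/s = 36000000 m / 300000000 m/s = 120000 μs.
Total = 120000 μs.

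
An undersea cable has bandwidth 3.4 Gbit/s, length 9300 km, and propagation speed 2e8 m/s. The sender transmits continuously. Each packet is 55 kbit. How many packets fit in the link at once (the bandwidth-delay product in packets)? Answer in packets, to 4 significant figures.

2875 packets

Propagation delay = 9300000 / 200000000 = 0.0465 s.
BDP = R × t_prop = 3400000000 × 0.0465 = 158100000 bits.
In packets of 55000 bits: 2875 packets.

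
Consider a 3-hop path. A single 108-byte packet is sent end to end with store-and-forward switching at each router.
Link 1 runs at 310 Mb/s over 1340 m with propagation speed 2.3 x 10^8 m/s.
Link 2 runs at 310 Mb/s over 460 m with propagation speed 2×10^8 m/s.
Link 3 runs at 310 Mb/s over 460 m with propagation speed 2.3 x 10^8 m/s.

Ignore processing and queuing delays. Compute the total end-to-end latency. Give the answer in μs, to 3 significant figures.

L = 108 × 8 = 864 bits.
Transmission delay per hop = L/R = 864/310000000 = 2.7871 μs; 3 hops → 8.36129 μs.
Propagation delays (d/s per hop): 5.82609, 2.3, 2 μs; sum = 10.1261 μs.
End-to-end = 18.5 μs.

18.5 μs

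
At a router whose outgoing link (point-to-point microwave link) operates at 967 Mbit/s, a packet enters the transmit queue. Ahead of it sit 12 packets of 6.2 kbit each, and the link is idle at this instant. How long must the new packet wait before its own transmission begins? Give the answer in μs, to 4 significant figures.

76.94 μs

Each queued packet: L/R = 6200/967000000 = 6.41158 μs.
12 queued → 76.939 μs.
Queuing delay = 76.94 μs.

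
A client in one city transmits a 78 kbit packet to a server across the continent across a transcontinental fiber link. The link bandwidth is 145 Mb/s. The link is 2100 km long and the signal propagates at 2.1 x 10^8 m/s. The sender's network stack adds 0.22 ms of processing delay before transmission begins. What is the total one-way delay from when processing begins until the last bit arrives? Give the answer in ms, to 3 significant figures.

10.8 ms

L = 78000 bits.
Transmission delay = L/R = 78000 / 145000000 = 0.537931 ms.
Propagation delay = d/s = 2100000 m / 210000000 m/s = 10 ms.
Plus processing delay 0.22 ms = 0.22 ms.
Total = 10.8 ms.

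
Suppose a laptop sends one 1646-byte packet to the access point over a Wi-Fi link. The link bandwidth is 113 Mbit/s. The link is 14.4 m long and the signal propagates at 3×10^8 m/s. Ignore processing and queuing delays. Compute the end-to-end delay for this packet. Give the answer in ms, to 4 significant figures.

L = 1646 × 8 = 13168 bits.
Transmission delay = L/R = 13168 / 113000000 = 0.116531 ms.
Propagation delay = d/s = 14.4 m / 300000000 m/s = 4.8e-05 ms.
Total = 0.1166 ms.

0.1166 ms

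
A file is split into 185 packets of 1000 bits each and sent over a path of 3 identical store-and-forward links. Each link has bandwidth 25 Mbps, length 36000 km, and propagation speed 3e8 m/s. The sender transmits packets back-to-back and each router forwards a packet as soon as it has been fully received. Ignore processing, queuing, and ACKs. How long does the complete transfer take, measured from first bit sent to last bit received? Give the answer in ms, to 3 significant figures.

Per-hop transmission t_tx = L/R = 1000/25000000 = 0.04 ms.
Per-hop propagation t_prop = 36000000/300000000 = 120 ms.
Pipeline fill: first packet needs 3·t_tx to clear all hops; remaining 184 packets each add one t_tx.
Total = (3+185-1)·t_tx + 3·t_prop = 187·0.04 + 3·120 = 367 ms.

367 ms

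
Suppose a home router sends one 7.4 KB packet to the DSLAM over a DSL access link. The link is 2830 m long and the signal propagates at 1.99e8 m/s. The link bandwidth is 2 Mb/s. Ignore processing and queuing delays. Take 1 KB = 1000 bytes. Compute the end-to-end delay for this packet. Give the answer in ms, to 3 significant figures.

29.6 ms

L = 59200 bits.
Transmission delay = L/R = 59200 / 2000000 = 29.6 ms.
Propagation delay = d/s = 2830 m / 199000000 m/s = 0.0142211 ms.
Total = 29.6 ms.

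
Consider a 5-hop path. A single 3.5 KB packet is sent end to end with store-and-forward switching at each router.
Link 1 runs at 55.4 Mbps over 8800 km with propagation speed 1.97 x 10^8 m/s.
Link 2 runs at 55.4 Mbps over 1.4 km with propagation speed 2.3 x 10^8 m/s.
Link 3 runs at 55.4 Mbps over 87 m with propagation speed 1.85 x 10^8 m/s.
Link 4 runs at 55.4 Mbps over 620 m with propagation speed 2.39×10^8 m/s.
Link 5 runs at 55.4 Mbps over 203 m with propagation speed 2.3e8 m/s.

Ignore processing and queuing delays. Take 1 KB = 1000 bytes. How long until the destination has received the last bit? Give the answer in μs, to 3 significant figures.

47200 μs

L = 28000 bits.
Transmission delay per hop = L/R = 28000/55400000 = 505.415 μs; 5 hops → 2527.08 μs.
Propagation delays (d/s per hop): 44670.1, 6.08696, 0.47027, 2.59414, 0.882609 μs; sum = 44680.1 μs.
End-to-end = 47200 μs.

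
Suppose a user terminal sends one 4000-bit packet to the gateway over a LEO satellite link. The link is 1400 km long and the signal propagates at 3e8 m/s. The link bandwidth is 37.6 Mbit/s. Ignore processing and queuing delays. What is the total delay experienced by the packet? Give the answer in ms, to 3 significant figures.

Transmission delay = L/R = 4000 / 37600000 = 0.106383 ms.
Propagation delay = d/s = 1400000 m / 300000000 m/s = 4.66667 ms.
Total = 4.77 ms.

4.77 ms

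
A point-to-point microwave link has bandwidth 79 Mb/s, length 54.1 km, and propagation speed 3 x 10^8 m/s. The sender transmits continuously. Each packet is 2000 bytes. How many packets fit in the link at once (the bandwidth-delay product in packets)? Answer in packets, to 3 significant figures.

0.890 packets

Propagation delay = 54100 / 300000000 = 0.000180333 s.
BDP = R × t_prop = 79000000 × 0.000180333 = 14246.3 bits.
In packets of 16000 bits: 0.890 packets.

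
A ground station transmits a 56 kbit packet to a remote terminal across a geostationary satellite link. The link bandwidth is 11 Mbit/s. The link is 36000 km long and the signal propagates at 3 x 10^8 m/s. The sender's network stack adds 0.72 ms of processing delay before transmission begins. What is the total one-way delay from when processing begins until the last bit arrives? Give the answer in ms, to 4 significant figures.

125.8 ms

L = 56000 bits.
Transmission delay = L/R = 56000 / 11000000 = 5.09091 ms.
Propagation delay = d/s = 36000000 m / 300000000 m/s = 120 ms.
Plus processing delay 0.72 ms = 0.72 ms.
Total = 125.8 ms.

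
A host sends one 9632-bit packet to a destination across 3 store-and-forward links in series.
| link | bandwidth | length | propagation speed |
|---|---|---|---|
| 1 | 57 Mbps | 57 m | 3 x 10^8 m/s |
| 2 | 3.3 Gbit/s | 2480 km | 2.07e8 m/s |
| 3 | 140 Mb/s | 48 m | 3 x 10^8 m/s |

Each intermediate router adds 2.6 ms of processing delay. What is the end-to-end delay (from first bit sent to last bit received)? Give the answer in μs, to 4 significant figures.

Transmission delays (L/R per hop): 168.982, 2.91879, 68.8 μs; sum = 240.701 μs.
Propagation delays (d/s per hop): 0.19, 11980.7, 0.16 μs; sum = 11981 μs.
Processing at 2 router(s): 2 × 2.6 ms = 5200 μs.
End-to-end = 17420 μs.

17420 μs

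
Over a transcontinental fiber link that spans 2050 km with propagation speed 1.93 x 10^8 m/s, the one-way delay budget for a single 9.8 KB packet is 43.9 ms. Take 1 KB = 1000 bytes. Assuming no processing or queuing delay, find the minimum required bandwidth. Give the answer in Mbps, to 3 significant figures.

2.36 Mbps

L = 78400 bits.
Propagation delay = 2050000 / 193000000 = 10.6218 ms.
Transmission budget = 43.9 − 10.6218 = 33.2782 ms.
R ≥ L / t_tx = 78400 bits / 0.0332782 s = 2.36 Mbps.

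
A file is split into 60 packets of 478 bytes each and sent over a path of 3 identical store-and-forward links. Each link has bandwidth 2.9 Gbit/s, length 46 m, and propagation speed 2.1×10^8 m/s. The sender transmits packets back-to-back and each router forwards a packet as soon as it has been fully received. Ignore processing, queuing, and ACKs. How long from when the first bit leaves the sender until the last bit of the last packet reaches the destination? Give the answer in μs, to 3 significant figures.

Per-hop transmission t_tx = L/R = 3824/2900000000 = 1.31862 μs.
Per-hop propagation t_prop = 46/210000000 = 0.219048 μs.
Pipeline fill: first packet needs 3·t_tx to clear all hops; remaining 59 packets each add one t_tx.
Total = (3+60-1)·t_tx + 3·t_prop = 62·1.31862 + 3·0.219048 = 82.4 μs.

82.4 μs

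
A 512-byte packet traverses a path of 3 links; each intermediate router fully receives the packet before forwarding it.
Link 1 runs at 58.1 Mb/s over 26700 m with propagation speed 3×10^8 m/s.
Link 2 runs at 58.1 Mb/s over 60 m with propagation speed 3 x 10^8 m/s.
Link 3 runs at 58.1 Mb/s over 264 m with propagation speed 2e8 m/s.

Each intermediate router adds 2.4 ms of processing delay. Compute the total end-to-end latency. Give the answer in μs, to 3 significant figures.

L = 512 × 8 = 4096 bits.
Transmission delay per hop = L/R = 4096/58100000 = 70.4991 μs; 3 hops → 211.497 μs.
Propagation delays (d/s per hop): 89, 0.2, 1.32 μs; sum = 90.52 μs.
Processing at 2 router(s): 2 × 2.4 ms = 4800 μs.
End-to-end = 5100 μs.

5100 μs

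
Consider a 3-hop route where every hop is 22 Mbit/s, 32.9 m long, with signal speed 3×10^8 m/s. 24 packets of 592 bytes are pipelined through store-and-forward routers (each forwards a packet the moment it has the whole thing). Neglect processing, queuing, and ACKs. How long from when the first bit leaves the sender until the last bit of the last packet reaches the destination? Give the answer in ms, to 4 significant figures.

Per-hop transmission t_tx = L/R = 4736/22000000 = 0.215273 ms.
Per-hop propagation t_prop = 32.9/300000000 = 0.000109667 ms.
Pipeline fill: first packet needs 3·t_tx to clear all hops; remaining 23 packets each add one t_tx.
Total = (3+24-1)·t_tx + 3·t_prop = 26·0.215273 + 3·0.000109667 = 5.597 ms.

5.597 ms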